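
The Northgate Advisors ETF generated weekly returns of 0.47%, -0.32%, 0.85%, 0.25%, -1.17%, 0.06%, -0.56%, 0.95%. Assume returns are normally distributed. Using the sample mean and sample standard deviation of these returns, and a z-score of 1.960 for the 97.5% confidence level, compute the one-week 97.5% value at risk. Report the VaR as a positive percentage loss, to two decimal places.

1.35

μ = (0.47 − 0.32 + 0.85 + 0.25 − 1.17 + 0.06 − 0.56 + 0.95) / 8 = 0.530 / 8 = 0.0663%
Σ(r − μ)² = 3.6618; sample σ = √(3.6618/7) = 0.7233%
VaR = −(μ − z·σ) = −(0.0663 − 1.960 × 0.7233) = −(-1.3514) = 1.3514%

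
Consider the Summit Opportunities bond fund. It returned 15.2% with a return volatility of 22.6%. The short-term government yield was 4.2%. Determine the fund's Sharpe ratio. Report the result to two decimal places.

0.49

Sharpe = (Rp − Rf) / σp = (15.2% − 4.2%) / 22.6% = 11.00% / 22.6% = 0.4867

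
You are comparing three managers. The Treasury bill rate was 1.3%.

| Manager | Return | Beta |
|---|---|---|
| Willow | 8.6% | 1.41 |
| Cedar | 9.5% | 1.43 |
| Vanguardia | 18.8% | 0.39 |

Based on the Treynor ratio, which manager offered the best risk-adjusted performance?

Vanguardia

Willow: Treynor = (8.6% − 1.3%) / 1.41 = 5.177
Cedar: Treynor = (9.5% − 1.3%) / 1.43 = 5.734
Vanguardia: Treynor = (18.8% − 1.3%) / 0.39 = 44.872
Highest: Vanguardia (44.872).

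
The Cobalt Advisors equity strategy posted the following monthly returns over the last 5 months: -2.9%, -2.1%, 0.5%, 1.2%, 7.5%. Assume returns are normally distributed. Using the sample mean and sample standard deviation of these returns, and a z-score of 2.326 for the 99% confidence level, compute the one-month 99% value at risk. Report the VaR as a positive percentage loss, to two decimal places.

8.70

μ = (-2.9 − 2.1 + 0.5 + 1.2 + 7.5) / 5 = 4.20 / 5 = 0.8400%
Σ(r − μ)² = (-2.9 − 0.8400)² + (-2.1 − 0.8400)² + (0.5 − 0.8400)² + … = 67.2320
sample σ = √(67.2320 / 4) = √16.8080 = 4.0998%
VaR = −(μ − z·σ) = −(0.8400 − 2.326 × 4.0998) = −(-8.6961) = 8.6961%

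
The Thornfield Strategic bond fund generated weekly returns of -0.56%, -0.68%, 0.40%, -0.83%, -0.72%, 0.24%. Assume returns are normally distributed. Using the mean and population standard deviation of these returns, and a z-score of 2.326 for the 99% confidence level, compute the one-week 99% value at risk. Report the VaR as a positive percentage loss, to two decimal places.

1.49

Mean return r̄ = -2.150 / 6 = -0.3583%
Σ(r − r̄)² = (-0.56 − (-0.3583))² + (-0.68 − (-0.3583))² + (0.4 − (-0.3583))² + … = 1.4305
population σ = √(1.4305 / 6) = √0.2384 = 0.4883%
VaR = −(r̄ − z·σ) = −(-0.3583 − 2.326 × 0.4883) = −(-1.4941) = 1.4941%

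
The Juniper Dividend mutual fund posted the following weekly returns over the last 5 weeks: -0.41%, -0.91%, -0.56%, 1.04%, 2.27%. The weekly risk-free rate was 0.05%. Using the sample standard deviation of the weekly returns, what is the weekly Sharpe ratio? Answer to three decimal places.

r̄ = (-0.41 − 0.91 − 0.56 + 1.04 + 2.27) / 5 = 1.430 / 5 = 0.2860%
Σ(r − r̄)² = 7.1353; sample σ = √(7.1353/4) = 1.3356%
Sharpe = (r̄ − rf) / σ = (0.2860 − 0.05) / 1.3356 = 0.2360 / 1.3356 = 0.1767

0.177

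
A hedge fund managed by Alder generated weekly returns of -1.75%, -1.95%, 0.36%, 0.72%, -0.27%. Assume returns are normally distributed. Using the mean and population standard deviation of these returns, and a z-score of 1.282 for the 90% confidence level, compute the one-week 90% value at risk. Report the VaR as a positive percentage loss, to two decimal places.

μ = (-1.75 − 1.95 + 0.36 + 0.72 − 0.27) / 5 = -2.890 / 5 = -0.5780%
Population std dev = √[5.9155 / 5] = 1.0877%
VaR = −(μ − z·σ) = −(-0.5780 − 1.282 × 1.0877) = −(-1.9724) = 1.9724%

1.97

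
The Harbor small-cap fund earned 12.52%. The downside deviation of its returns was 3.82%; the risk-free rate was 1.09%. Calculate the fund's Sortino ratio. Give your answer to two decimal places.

Sortino = (Rp − Rf) / σd = (12.52% − 1.09%) / 3.82% = 11.43% / 3.82% = 2.9921

2.99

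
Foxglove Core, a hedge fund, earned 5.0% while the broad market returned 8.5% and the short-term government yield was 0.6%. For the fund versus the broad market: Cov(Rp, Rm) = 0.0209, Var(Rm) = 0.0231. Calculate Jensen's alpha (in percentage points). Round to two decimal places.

β = Cov / Var = 0.0209 / 0.0231 = 0.9048
E[R] = Rf + β(Rm − Rf) = 0.6% + 0.9048 × (8.5% − 0.6%) = 7.7479%
α = Rp − E[R] = 5.0% − 7.7479% = -2.7479

-2.75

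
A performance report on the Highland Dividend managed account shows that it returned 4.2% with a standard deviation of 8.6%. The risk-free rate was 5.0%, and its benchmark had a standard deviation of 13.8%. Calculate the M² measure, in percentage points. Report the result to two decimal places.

Sharpe = (Rp − Rf) / σp = (4.2% − 5.0%) / 8.6% = -0.0930
M² = Rf + Sharpe × σm = 5.0% + -0.0930 × 13.8% = 3.7166%

3.72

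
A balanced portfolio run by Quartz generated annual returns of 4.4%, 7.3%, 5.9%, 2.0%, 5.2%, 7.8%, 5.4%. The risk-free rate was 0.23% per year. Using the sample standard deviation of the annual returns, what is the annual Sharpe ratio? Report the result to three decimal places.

μ = (4.4 + 7.3 + 5.9 + 2 + 5.2 + 7.8 + 5.4) / 7 = 38.00 / 7 = 5.4286%
Sample σ = √[Σ(r − μ)² / 6] = √[22.2143 / 6] = √3.7024 = 1.9242%
Sharpe = (μ − rf) / σ = (5.4286 − 0.23) / 1.9242 = 5.1986 / 1.9242 = 2.7017

2.702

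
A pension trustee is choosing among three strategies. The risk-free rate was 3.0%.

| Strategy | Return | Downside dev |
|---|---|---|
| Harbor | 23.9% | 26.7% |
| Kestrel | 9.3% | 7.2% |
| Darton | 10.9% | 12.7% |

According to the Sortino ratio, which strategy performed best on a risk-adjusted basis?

Harbor: Sortino ratio = (23.9% − 3.0%) / 26.7% = 0.783
Kestrel: Sortino ratio = (9.3% − 3.0%) / 7.2% = 0.875
Darton: Sortino ratio = (10.9% − 3.0%) / 12.7% = 0.622
Highest: Kestrel (0.875).

Kestrel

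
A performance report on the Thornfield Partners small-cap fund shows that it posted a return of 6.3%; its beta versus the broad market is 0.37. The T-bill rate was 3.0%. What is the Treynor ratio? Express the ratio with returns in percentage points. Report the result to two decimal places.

8.92

Treynor = (Rp − Rf) / β = (6.3% − 3.0%) / 0.37 = 3.30 / 0.37 = 8.9189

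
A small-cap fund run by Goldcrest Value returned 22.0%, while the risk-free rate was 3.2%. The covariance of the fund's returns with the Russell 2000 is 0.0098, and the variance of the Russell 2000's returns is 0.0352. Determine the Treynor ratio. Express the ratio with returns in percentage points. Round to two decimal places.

67.53

β = Cov / Var = 0.0098 / 0.0352 = 0.2784
Treynor = (Rp − Rf) / β = (22.0% − 3.2%) / 0.2784 = 18.80 / 0.2784 = 67.5287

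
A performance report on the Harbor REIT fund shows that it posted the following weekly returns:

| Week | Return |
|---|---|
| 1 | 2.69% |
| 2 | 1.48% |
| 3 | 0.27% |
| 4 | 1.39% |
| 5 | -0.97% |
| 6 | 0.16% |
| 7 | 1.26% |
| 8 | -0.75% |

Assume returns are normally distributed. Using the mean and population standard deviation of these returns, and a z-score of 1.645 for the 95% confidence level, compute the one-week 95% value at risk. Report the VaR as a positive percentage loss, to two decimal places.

1.21

Mean return r̄ = 5.530 / 8 = 0.6913%
Σ(r − r̄)² = (2.69 − 0.6913)² + (1.48 − 0.6913)² + (0.27 − 0.6913)² + … = 10.7255
population σ = √(10.7255 / 8) = √1.3407 = 1.1579%
VaR = −(r̄ − z·σ) = −(0.6913 − 1.645 × 1.1579) = −(-1.2134) = 1.2134%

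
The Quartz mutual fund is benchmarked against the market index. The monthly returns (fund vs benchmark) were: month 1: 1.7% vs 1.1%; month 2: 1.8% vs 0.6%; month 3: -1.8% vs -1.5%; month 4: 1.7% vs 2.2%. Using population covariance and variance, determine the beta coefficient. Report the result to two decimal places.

r̄p = 0.8500%,  r̄m = 0.6000%
Cov = Σ(rp − r̄p)(rm − r̄m) / 4 = 1.8375
Var(rm) = Σ(rm − r̄m)² / 4 = 1.8050
β = Cov / Var = 1.8375 / 1.8050 = 1.0180

1.02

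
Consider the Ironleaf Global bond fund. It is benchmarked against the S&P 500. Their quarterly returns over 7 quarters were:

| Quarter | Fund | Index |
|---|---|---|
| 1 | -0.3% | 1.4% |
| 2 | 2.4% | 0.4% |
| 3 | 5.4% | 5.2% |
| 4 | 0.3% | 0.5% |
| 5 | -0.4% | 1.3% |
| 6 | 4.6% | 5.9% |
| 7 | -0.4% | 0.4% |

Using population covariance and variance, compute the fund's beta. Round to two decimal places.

0.90

r̄p = 1.6571%,  r̄m = 2.1571%
Cov = Σ(rp − r̄p)(rm − r̄m) / 7 = 4.3153
Var(rm) = Σ(rm − r̄m)² / 7 = 4.7853
β = Cov / Var = 4.3153 / 4.7853 = 0.9018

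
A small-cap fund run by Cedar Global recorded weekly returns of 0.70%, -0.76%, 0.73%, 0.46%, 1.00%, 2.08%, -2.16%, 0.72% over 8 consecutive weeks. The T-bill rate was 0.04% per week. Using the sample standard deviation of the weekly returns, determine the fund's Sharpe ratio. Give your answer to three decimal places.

0.240

Mean return r̄ = 2.770 / 8 = 0.3463%
Σ(r − r̄)² = (0.7 − 0.3463)² + (-0.76 − 0.3463)² + (0.73 − 0.3463)² + … = 11.3634
sample σ = √(11.3634 / 7) = √1.6233 = 1.2741%
Sharpe = (r̄ − rf) / σ = (0.3463 − 0.04) / 1.2741 = 0.3063 / 1.2741 = 0.2404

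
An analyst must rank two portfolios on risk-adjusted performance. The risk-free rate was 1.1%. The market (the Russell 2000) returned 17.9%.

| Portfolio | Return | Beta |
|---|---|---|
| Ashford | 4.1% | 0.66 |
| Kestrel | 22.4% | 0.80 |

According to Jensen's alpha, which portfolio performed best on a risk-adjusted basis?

Kestrel

Ashford: α = 4.1% − [1.1% + 0.66 × (17.9% − 1.1%)] = -8.088
Kestrel: α = 22.4% − [1.1% + 0.80 × (17.9% − 1.1%)] = 7.860
Highest: Kestrel (7.860).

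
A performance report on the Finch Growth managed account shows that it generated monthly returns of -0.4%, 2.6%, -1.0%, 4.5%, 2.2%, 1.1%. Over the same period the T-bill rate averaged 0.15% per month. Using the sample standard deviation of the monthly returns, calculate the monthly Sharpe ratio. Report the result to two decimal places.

Mean return μ = 9.00 / 6 = 1.5000%
Σ(r − μ)² = 20.7200; sample σ = √(20.7200/5) = 2.0357%
Sharpe = (μ − rf) / σ = (1.5000 − 0.15) / 2.0357 = 1.3500 / 2.0357 = 0.6632

0.66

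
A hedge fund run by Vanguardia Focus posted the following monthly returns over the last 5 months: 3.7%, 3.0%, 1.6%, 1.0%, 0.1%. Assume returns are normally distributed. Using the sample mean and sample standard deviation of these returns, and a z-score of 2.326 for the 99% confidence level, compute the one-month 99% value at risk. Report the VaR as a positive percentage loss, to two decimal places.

1.53

μ = (3.7 + 3 + 1.6 + 1 + 0.1) / 5 = 9.40 / 5 = 1.8800%
Σ(r − μ)² = 8.5880; sample σ = √(8.5880/4) = 1.4653%
VaR = −(μ − z·σ) = −(1.8800 − 2.326 × 1.4653) = −(-1.5283) = 1.5283%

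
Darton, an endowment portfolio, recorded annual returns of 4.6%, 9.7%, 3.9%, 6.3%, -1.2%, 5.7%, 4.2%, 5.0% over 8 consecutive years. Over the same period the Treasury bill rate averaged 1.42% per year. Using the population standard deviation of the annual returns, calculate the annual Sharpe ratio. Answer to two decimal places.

r̄ = (4.6 + 9.7 + 3.9 + 6.3 − 1.2 + 5.7 + 4.2 + 5) / 8 = 4.7750%
Σ(r − r̄)² = 64.3150; population σ = √(64.3150/8) = 2.8354%
Sharpe = (r̄ − rf) / σ = (4.7750 − 1.42) / 2.8354 = 3.3550 / 2.8354 = 1.1833

1.18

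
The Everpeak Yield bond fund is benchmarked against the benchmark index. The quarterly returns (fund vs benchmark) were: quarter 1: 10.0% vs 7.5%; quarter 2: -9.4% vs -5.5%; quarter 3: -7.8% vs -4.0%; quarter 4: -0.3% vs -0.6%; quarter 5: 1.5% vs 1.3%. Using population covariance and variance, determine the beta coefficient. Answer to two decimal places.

1.52

r̄p = -1.2000%,  r̄m = -0.2600%
Cov = Σ(rp − r̄p)(rm − r̄m) / 5 = 31.6940
Var(rm) = Σ(rm − r̄m)² / 5 = 20.8424
β = Cov / Var = 31.6940 / 20.8424 = 1.5207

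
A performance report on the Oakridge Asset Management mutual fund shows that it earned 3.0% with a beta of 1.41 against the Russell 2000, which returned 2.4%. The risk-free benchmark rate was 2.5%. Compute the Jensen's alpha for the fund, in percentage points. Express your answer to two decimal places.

CAPM expected return = Rf + β(Rm − Rf) = 2.5% + 1.41 × (2.4% − 2.5%) = 2.5 + 1.41 × -0.10 = 2.3590%
Jensen's α = Rp − E[R] = 3.0% − 2.3590% = 0.6410

0.64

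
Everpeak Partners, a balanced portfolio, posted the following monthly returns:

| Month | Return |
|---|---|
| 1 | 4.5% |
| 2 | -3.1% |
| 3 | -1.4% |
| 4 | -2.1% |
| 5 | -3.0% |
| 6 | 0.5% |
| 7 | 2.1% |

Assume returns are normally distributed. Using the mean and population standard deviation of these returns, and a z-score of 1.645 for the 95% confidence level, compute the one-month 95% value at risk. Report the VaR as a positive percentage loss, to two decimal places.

4.71

μ = (4.5 − 3.1 − 1.4 − 2.1 − 3 + 0.5 + 2.1) / 7 = -0.3571%
Population σ = √[Σ(r − μ)² / 7] = √[48.9971 / 7] = √6.9996 = 2.6457%
VaR = −(μ − z·σ) = −(-0.3571 − 1.645 × 2.6457) = −(-4.7093) = 4.7093%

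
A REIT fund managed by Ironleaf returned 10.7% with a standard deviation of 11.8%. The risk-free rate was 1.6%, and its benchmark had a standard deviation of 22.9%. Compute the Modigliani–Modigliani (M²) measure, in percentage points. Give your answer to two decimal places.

19.26

Sharpe = (Rp − Rf) / σp = (10.7% − 1.6%) / 11.8% = 0.7712
M² = Rf + Sharpe × σm = 1.6% + 0.7712 × 22.9% = 19.2605%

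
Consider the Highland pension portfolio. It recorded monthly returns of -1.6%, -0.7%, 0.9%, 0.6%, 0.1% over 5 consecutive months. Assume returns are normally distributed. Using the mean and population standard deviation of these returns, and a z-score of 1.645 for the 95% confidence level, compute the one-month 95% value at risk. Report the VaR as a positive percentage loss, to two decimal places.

r̄ = (-1.6 − 0.7 + 0.9 + 0.6 + 0.1) / 5 = -0.1400%
Σ(r − r̄)² = (-1.6 − (-0.1400))² + (-0.7 − (-0.1400))² + … = 4.1320
σ = √[4.1320 / 5] = 0.9091%
VaR = −(r̄ − z·σ) = −(-0.1400 − 1.645 × 0.9091) = −(-1.6355) = 1.6355%

1.64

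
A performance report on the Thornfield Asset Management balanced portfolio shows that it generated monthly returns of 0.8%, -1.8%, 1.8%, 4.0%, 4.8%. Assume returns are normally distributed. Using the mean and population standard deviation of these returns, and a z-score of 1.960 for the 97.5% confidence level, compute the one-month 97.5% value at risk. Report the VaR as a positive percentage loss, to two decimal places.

μ = (0.8 − 1.8 + 1.8 + 4 + 4.8) / 5 = 9.60 / 5 = 1.9200%
Σ(r − μ)² = (0.8 − 1.9200)² + (-1.8 − 1.9200)² + … = 27.7280
σ = √[27.7280 / 5] = 2.3549%
VaR = −(μ − z·σ) = −(1.9200 − 1.960 × 2.3549) = −(-2.6956) = 2.6956%

2.70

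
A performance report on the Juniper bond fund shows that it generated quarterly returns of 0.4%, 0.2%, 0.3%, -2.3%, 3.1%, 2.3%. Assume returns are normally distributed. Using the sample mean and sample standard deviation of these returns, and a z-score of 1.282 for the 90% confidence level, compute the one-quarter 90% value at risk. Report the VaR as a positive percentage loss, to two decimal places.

r̄ = (0.4 + 0.2 + 0.3 − 2.3 + 3.1 + 2.3) / 6 = 4.00 / 6 = 0.6667%
Sample std dev = √[17.8133 / 5] = 1.8875%
VaR = −(r̄ − z·σ) = −(0.6667 − 1.282 × 1.8875) = −(-1.7531) = 1.7531%

1.75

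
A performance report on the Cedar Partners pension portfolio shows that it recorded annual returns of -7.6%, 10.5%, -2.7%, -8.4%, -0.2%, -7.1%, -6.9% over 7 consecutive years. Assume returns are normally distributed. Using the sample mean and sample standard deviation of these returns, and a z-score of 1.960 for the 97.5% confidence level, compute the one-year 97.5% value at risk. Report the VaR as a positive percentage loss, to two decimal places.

r̄ = (-7.6 + 10.5 − 2.7 − 8.4 − 0.2 − 7.1 − 6.9) / 7 = -3.2000%
Sample std dev = √[272.2400 / 6] = 6.7360%
VaR = −(r̄ − z·σ) = −(-3.2000 − 1.960 × 6.7360) = −(-16.4026) = 16.4026%

16.40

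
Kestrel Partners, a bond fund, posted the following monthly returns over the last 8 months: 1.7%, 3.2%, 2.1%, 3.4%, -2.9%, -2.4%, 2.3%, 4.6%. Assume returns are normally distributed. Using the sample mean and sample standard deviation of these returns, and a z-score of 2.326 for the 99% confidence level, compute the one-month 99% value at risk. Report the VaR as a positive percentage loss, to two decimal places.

r̄ = (1.7 + 3.2 + 2.1 + 3.4 − 2.9 − 2.4 + 2.3 + 4.6) / 8 = 12.00 / 8 = 1.5000%
Sample σ = √[Σ(r − r̄)² / 7] = √[51.7200 / 7] = √7.3886 = 2.7182%
VaR = −(r̄ − z·σ) = −(1.5000 − 2.326 × 2.7182) = −(-4.8225) = 4.8225%

4.82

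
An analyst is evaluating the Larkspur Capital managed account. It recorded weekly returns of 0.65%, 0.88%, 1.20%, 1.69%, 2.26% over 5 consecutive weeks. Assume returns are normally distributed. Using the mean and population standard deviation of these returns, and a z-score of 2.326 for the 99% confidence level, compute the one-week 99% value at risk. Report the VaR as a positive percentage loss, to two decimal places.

r̄ = (0.65 + 0.88 + 1.2 + 1.69 + 2.26) / 5 = 1.3360%
Σ(r − r̄)² = 1.6761; population σ = √(1.6761/5) = 0.5790%
VaR = −(r̄ − z·σ) = −(1.3360 − 2.326 × 0.5790) = −(-0.0108) = 0.0108%

0.01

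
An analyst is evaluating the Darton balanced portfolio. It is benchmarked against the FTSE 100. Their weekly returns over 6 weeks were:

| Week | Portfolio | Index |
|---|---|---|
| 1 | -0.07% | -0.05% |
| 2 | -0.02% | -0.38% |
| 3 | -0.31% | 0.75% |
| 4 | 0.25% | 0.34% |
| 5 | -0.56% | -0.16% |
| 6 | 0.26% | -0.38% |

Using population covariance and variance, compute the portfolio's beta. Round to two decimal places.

-0.14

r̄p = -0.0750%,  r̄m = 0.0200%
Cov = Σ(rp − r̄p)(rm − r̄m) / 6 = -0.0228
Var(rm) = Σ(rm − r̄m)² / 6 = 0.1654
β = Cov / Var = -0.0228 / 0.1654 = -0.1378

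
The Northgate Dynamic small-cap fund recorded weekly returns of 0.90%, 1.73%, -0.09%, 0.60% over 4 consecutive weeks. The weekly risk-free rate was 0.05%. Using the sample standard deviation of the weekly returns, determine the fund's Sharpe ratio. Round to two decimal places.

0.97

Mean return r̄ = 3.140 / 4 = 0.7850%
Sample std dev = √[1.7061 / 3] = 0.7541%
Sharpe = (r̄ − rf) / σ = (0.7850 − 0.05) / 0.7541 = 0.7350 / 0.7541 = 0.9747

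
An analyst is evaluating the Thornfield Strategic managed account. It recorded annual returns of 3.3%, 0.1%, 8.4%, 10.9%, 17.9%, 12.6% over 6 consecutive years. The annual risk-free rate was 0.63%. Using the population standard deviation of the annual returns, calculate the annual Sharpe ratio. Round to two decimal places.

1.40

r̄ = (3.3 + 0.1 + 8.4 + 10.9 + 17.9 + 12.6) / 6 = 53.20 / 6 = 8.8667%
Σ(r − r̄)² = (3.3 − 8.8667)² + (0.1 − 8.8667)² + (8.4 − 8.8667)² + … = 207.7333
σ = √[207.7333 / 6] = 5.8841%
Sharpe = (r̄ − rf) / σ = (8.8667 − 0.63) / 5.8841 = 8.2367 / 5.8841 = 1.3998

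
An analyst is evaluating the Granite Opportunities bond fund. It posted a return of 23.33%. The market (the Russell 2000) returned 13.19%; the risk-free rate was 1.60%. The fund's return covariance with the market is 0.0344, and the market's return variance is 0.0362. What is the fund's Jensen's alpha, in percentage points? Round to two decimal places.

β = Cov / Var = 0.0344 / 0.0362 = 0.9503
E[R] = Rf + β(Rm − Rf) = 1.60% + 0.9503 × (13.19% − 1.60%) = 12.6140%
α = Rp − E[R] = 23.33% − 12.6140% = 10.7160

10.72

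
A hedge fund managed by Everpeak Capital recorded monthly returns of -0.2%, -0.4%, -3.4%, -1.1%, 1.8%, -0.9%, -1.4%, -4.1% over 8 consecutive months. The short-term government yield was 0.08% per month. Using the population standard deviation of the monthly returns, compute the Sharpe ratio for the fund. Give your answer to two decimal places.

-0.75

r̄ = (-0.2 − 0.4 − 3.4 − 1.1 + 1.8 − 0.9 − 1.4 − 4.1) / 8 = -9.70 / 8 = -1.2125%
Σ(r − r̄)² = 24.0288; population σ = √(24.0288/8) = 1.7331%
Sharpe = (r̄ − rf) / σ = (-1.2125 − 0.08) / 1.7331 = -1.2925 / 1.7331 = -0.7458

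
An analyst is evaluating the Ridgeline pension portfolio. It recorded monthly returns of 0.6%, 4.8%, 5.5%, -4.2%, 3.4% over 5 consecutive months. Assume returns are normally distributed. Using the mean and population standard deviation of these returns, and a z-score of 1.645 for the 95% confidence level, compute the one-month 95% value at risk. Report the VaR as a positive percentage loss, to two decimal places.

μ = (0.6 + 4.8 + 5.5 − 4.2 + 3.4) / 5 = 10.10 / 5 = 2.0200%
Σ(r − μ)² = 62.4480; population σ = √(62.4480/5) = 3.5341%
VaR = −(μ − z·σ) = −(2.0200 − 1.645 × 3.5341) = −(-3.7936) = 3.7936%

3.79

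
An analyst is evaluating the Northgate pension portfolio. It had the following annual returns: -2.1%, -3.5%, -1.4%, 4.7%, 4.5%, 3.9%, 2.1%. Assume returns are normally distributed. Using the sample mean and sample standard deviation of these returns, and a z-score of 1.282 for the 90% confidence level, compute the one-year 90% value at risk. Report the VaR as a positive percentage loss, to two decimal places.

3.24

μ = (-2.1 − 3.5 − 1.4 + 4.7 + 4.5 + 3.9 + 2.1) / 7 = 8.20 / 7 = 1.1714%
Σ(r − μ)² = (-2.1 − 1.1714)² + (-3.5 − 1.1714)² + … = 70.9743
σ = √[70.9743 / 6] = 3.4393%
VaR = −(μ − z·σ) = −(1.1714 − 1.282 × 3.4393) = −(-3.2378) = 3.2378%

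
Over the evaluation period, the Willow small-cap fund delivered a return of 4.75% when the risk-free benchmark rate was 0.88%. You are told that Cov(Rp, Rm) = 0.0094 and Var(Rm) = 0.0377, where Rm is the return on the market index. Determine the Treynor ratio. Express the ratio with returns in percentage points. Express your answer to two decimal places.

15.52

β = Cov / Var = 0.0094 / 0.0377 = 0.2493
Treynor = (Rp − Rf) / β = (4.75% − 0.88%) / 0.2493 = 3.87 / 0.2493 = 15.5235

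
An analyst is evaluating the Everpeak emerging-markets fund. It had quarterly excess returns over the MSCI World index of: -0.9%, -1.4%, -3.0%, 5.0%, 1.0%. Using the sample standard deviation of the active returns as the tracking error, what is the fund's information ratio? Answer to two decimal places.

0.05

μ = (-0.9 − 1.4 − 3 + 5 + 1) / 5 = 0.70 / 5 = 0.1400%
Sample σ = √[Σ(r − μ)² / 4] = √[37.6720 / 4] = √9.4180 = 3.0689%
IR = μ / tracking error = 0.1400 / 3.0689 = 0.0456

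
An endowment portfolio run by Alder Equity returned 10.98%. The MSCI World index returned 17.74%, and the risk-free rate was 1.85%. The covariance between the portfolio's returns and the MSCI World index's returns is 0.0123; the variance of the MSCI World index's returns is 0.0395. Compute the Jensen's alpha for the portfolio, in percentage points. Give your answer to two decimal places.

β = Cov / Var = 0.0123 / 0.0395 = 0.3114
E[R] = Rf + β(Rm − Rf) = 1.85% + 0.3114 × (17.74% − 1.85%) = 6.7981%
α = Rp − E[R] = 10.98% − 6.7981% = 4.1819

4.18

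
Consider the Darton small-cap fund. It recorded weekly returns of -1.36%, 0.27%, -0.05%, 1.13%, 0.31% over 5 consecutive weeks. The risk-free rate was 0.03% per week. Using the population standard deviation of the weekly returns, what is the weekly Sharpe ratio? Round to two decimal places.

0.04

r̄ = (-1.36 + 0.27 − 0.05 + 1.13 + 0.31) / 5 = 0.300 / 5 = 0.0600%
Population std dev = √[3.2800 / 5] = 0.8099%
Sharpe = (r̄ − rf) / σ = (0.0600 − 0.03) / 0.8099 = 0.0300 / 0.8099 = 0.0370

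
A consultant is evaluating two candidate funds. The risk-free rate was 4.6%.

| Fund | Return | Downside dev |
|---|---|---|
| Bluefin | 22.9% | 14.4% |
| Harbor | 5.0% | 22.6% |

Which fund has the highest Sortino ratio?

Bluefin

Bluefin: Sortino ratio = (22.9% − 4.6%) / 14.4% = 1.271
Harbor: Sortino ratio = (5.0% − 4.6%) / 22.6% = 0.018
Highest: Bluefin (1.271).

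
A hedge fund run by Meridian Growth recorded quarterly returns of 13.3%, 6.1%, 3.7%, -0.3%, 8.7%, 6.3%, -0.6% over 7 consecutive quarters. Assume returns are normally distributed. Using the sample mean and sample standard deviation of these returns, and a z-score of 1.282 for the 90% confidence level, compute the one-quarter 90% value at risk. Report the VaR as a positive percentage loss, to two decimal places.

1.01

μ = (13.3 + 6.1 + 3.7 − 0.3 + 8.7 + 6.3 − 0.6) / 7 = 5.3143%
Σ(r − μ)² = (13.3 − 5.3143)² + (6.1 − 5.3143)² + … = 145.9286
σ = √[145.9286 / 6] = 4.9317%
VaR = −(μ − z·σ) = −(5.3143 − 1.282 × 4.9317) = −(-1.0081) = 1.0081%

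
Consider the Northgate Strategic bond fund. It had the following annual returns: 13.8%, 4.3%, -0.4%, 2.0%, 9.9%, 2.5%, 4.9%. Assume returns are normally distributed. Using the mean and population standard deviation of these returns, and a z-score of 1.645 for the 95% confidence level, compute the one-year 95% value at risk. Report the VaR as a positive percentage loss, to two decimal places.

2.22

μ = (13.8 + 4.3 − 0.4 + 2 + 9.9 + 2.5 + 4.9) / 7 = 37.00 / 7 = 5.2857%
Population σ = √[Σ(r − μ)² / 7] = √[145.7886 / 7] = √20.8269 = 4.5636%
VaR = −(μ − z·σ) = −(5.2857 − 1.645 × 4.5636) = −(-2.2214) = 2.2214%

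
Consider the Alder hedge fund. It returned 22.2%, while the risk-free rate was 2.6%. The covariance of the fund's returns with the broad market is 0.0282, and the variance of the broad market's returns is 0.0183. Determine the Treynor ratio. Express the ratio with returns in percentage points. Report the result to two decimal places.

β = Cov / Var = 0.0282 / 0.0183 = 1.5410
Treynor = (Rp − Rf) / β = (22.2% − 2.6%) / 1.5410 = 19.60 / 1.5410 = 12.7190

12.72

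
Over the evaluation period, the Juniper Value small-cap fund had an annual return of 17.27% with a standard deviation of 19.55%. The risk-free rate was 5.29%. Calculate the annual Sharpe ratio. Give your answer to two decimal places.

Sharpe = (Rp − Rf) / σp = (17.27% − 5.29%) / 19.55% = 11.98% / 19.55% = 0.6128

0.61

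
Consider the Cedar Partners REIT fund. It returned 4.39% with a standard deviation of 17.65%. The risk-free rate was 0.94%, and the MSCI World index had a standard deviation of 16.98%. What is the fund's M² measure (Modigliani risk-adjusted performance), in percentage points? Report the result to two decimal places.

Sharpe = (Rp − Rf) / σp = (4.39% − 0.94%) / 17.65% = 0.1955
M² = Rf + Sharpe × σm = 0.94% + 0.1955 × 16.98% = 4.2596%

4.26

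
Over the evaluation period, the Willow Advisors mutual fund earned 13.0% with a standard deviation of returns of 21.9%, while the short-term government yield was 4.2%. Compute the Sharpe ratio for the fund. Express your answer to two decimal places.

0.40

Sharpe = (Rp − Rf) / σp = (13.0% − 4.2%) / 21.9% = 8.80% / 21.9% = 0.4018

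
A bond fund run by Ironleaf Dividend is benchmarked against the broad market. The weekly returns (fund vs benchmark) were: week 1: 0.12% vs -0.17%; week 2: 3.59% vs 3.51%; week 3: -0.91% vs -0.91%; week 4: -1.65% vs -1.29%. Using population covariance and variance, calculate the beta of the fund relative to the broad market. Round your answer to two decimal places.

r̄p = 0.2875%,  r̄m = 0.2850%
Cov = Σ(rp − r̄p)(rm − r̄m) / 4 = 3.8023
Var(rm) = Σ(rm − r̄m)² / 4 = 3.6291
β = Cov / Var = 3.8023 / 3.6291 = 1.0477

1.05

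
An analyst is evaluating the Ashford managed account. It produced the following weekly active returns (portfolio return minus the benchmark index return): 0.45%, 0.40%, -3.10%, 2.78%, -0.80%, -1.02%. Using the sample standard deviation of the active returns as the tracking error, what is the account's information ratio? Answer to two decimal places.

-0.11

Mean return r̄ = -1.290 / 6 = -0.2150%
Σ(r − r̄)² = (0.45 − (-0.2150))² + (0.4 − (-0.2150))² + (-3.1 − (-0.2150))² + … = 19.1040
σ = √[19.1040 / 5] = 1.9547%
IR = r̄ / tracking error = -0.2150 / 1.9547 = -0.1100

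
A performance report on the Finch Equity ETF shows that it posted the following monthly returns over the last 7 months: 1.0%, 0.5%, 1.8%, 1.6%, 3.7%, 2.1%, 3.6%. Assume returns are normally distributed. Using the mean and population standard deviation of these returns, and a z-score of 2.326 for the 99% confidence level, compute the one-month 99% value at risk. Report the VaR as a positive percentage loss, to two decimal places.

0.58

r̄ = (1 + 0.5 + 1.8 + 1.6 + 3.7 + 2.1 + 3.6) / 7 = 2.0429%
Population std dev = √[8.8971 / 7] = 1.1274%
VaR = −(r̄ − z·σ) = −(2.0429 − 2.326 × 1.1274) = −(-0.5794) = 0.5794%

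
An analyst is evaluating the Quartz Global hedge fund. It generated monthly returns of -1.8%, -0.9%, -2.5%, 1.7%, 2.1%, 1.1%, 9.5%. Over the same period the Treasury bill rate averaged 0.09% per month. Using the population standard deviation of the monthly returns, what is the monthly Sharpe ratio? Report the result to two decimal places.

r̄ = (-1.8 − 0.9 − 2.5 + 1.7 + 2.1 + 1.1 + 9.5) / 7 = 9.20 / 7 = 1.3143%
Σ(r − r̄)² = (-1.8 − 1.3143)² + (-0.9 − 1.3143)² + … = 96.9686
σ = √[96.9686 / 7] = 3.7219%
Sharpe = (r̄ − rf) / σ = (1.3143 − 0.09) / 3.7219 = 1.2243 / 3.7219 = 0.3289

0.33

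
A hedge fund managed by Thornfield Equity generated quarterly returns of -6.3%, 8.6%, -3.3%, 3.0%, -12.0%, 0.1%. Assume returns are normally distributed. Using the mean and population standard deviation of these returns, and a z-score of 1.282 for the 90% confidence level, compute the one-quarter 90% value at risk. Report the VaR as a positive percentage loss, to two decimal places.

10.11

r̄ = (-6.3 + 8.6 − 3.3 + 3 − 12 + 0.1) / 6 = -9.90 / 6 = -1.6500%
Population σ = √[Σ(r − r̄)² / 6] = √[261.2150 / 6] = √43.5358 = 6.5982%
VaR = −(r̄ − z·σ) = −(-1.6500 − 1.282 × 6.5982) = −(-10.1089) = 10.1089%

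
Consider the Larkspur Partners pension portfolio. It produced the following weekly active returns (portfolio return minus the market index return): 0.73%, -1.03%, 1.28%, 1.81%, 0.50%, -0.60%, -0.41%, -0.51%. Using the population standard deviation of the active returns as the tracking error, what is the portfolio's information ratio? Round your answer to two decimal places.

Mean return r̄ = 1.770 / 8 = 0.2213%
Σ(r − r̄)² = 7.1549; population σ = √(7.1549/8) = 0.9457%
IR = r̄ / tracking error = 0.2213 / 0.9457 = 0.2340

0.23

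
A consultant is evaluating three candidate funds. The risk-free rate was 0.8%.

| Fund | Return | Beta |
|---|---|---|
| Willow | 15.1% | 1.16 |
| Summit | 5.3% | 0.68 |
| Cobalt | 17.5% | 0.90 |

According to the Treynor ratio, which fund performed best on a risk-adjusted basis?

Cobalt

Willow: Treynor = (15.1% − 0.8%) / 1.16 = 12.328
Summit: Treynor = (5.3% − 0.8%) / 0.68 = 6.618
Cobalt: Treynor = (17.5% − 0.8%) / 0.90 = 18.556
Highest: Cobalt (18.556).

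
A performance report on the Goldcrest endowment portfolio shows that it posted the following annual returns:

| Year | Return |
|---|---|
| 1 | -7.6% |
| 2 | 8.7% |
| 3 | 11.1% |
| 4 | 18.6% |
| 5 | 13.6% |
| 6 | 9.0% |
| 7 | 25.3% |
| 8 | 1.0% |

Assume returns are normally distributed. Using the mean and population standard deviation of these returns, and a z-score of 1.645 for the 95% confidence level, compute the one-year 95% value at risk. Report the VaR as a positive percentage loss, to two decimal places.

r̄ = (-7.6 + 8.7 + 11.1 + 18.6 + 13.6 + 9 + 25.3 + 1) / 8 = 79.70 / 8 = 9.9625%
Σ(r − r̄)² = 715.6588; population σ = √(715.6588/8) = 9.4582%
VaR = −(r̄ − z·σ) = −(9.9625 − 1.645 × 9.4582) = −(-5.5962) = 5.5962%

5.60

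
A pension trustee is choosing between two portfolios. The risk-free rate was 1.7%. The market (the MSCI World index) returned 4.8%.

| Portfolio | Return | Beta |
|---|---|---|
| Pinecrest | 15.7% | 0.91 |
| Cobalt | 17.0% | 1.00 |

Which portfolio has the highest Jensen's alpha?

Cobalt

Pinecrest: α = 15.7% − [1.7% + 0.91 × (4.8% − 1.7%)] = 11.179
Cobalt: α = 17.0% − [1.7% + 1.00 × (4.8% − 1.7%)] = 12.200
Highest: Cobalt (12.200).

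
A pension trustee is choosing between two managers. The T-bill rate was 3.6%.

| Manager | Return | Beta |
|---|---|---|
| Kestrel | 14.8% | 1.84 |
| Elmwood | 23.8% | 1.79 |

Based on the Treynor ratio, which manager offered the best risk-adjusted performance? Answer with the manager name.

Kestrel: Treynor = (14.8% − 3.6%) / 1.84 = 6.087
Elmwood: Treynor = (23.8% − 3.6%) / 1.79 = 11.285
Highest: Elmwood (11.285).

Elmwood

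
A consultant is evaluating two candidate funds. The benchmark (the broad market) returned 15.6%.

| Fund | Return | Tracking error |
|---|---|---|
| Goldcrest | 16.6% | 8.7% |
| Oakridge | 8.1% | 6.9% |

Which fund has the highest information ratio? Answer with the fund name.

Goldcrest

Goldcrest: IR = (16.6% − 15.6%) / 8.7% = 0.115
Oakridge: IR = (8.1% − 15.6%) / 6.9% = -1.087
Highest: Goldcrest (0.115).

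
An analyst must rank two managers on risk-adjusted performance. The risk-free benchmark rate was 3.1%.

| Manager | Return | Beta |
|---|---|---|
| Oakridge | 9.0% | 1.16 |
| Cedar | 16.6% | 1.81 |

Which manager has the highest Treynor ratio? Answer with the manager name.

Oakridge: Treynor = (9.0% − 3.1%) / 1.16 = 5.086
Cedar: Treynor = (16.6% − 3.1%) / 1.81 = 7.459
Highest: Cedar (7.459).

Cedar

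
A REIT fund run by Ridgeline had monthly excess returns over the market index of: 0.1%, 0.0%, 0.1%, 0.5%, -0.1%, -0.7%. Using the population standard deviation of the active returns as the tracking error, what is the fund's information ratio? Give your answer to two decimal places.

r̄ = (0.1 + 0 + 0.1 + 0.5 − 0.1 − 0.7) / 6 = -0.0167%
Σ(r − r̄)² = (0.1 − (-0.0167))² + (0 − (-0.0167))² + … = 0.7683
population σ = √(0.7683 / 6) = √0.1281 = 0.3579%
IR = r̄ / tracking error = -0.0167 / 0.3579 = -0.0467

-0.05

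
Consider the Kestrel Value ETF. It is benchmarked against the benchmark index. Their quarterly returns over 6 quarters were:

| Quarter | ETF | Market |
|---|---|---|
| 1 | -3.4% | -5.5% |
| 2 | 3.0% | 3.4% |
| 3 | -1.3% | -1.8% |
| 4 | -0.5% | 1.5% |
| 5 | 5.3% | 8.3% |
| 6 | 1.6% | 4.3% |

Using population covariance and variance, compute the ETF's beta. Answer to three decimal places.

r̄p = 0.7833%,  r̄m = 1.7000%
Cov = Σ(rp − r̄p)(rm − r̄m) / 6 = 12.2283
Var(rm) = Σ(rm − r̄m)² / 6 = 19.5567
β = Cov / Var = 12.2283 / 19.5567 = 0.6253

0.625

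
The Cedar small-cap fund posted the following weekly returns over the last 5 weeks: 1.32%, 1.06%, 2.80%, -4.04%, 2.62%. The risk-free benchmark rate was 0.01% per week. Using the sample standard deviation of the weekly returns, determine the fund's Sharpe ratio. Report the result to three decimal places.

μ = (1.32 + 1.06 + 2.8 − 4.04 + 2.62) / 5 = 0.7520%
Sample σ = √[Σ(r − μ)² / 4] = √[31.0645 / 4] = √7.7661 = 2.7868%
Sharpe = (μ − rf) / σ = (0.7520 − 0.01) / 2.7868 = 0.7420 / 2.7868 = 0.2663

0.266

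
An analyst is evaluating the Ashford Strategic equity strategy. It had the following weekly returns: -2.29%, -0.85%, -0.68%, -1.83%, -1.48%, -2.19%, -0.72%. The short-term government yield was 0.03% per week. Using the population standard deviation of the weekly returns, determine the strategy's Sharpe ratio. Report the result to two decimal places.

r̄ = (-2.29 − 0.85 − 0.68 − 1.83 − 1.48 − 2.19 − 0.72) / 7 = -1.4343%
Σ(r − r̄)² = (-2.29 − (-1.4343))² + (-0.85 − (-1.4343))² + … = 2.8826
σ = √[2.8826 / 7] = 0.6417%
Sharpe = (r̄ − rf) / σ = (-1.4343 − 0.03) / 0.6417 = -1.4643 / 0.6417 = -2.2819

-2.28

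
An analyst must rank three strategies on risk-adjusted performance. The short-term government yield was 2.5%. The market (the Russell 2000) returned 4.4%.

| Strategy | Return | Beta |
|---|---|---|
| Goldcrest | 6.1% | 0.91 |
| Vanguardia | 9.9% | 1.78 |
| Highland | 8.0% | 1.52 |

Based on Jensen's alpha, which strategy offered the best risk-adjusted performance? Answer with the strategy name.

Goldcrest: α = 6.1% − [2.5% + 0.91 × (4.4% − 2.5%)] = 1.871
Vanguardia: α = 9.9% − [2.5% + 1.78 × (4.4% − 2.5%)] = 4.018
Highland: α = 8.0% − [2.5% + 1.52 × (4.4% − 2.5%)] = 2.612
Highest: Vanguardia (4.018).

Vanguardia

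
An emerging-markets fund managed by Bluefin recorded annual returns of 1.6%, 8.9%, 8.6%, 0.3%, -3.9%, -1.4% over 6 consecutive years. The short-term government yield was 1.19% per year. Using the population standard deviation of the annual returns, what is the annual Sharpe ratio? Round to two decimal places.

μ = (1.6 + 8.9 + 8.6 + 0.3 − 3.9 − 1.4) / 6 = 14.10 / 6 = 2.3500%
Σ(r − μ)² = (1.6 − 2.3500)² + (8.9 − 2.3500)² + … = 139.8550
σ = √[139.8550 / 6] = 4.8280%
Sharpe = (μ − rf) / σ = (2.3500 − 1.19) / 4.8280 = 1.1600 / 4.8280 = 0.2403

0.24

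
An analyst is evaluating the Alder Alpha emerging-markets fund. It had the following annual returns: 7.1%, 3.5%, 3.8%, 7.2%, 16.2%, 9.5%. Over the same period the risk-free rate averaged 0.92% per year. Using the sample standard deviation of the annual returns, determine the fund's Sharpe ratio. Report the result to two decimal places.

1.49

Mean return r̄ = 47.30 / 6 = 7.8833%
Σ(r − r̄)² = (7.1 − 7.8833)² + (3.5 − 7.8833)² + … = 108.7483
σ = √[108.7483 / 5] = 4.6637%
Sharpe = (r̄ − rf) / σ = (7.8833 − 0.92) / 4.6637 = 6.9633 / 4.6637 = 1.4931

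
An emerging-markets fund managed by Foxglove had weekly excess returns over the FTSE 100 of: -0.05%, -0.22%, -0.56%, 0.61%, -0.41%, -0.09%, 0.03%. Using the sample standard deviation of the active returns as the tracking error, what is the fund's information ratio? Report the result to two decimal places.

-0.26

r̄ = (-0.05 − 0.22 − 0.56 + 0.61 − 0.41 − 0.09 + 0.03) / 7 = -0.0986%
Sample σ = √[Σ(r − r̄)² / 6] = √[0.8457 / 6] = √0.1410 = 0.3755%
IR = r̄ / tracking error = -0.0986 / 0.3755 = -0.2626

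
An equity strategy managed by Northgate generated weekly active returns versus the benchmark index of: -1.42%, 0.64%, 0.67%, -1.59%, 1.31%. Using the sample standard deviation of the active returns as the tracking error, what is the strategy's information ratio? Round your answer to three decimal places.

-0.059

r̄ = (-1.42 + 0.64 + 0.67 − 1.59 + 1.31) / 5 = -0.390 / 5 = -0.0780%
Sample std dev = √[7.0887 / 4] = 1.3312%
IR = r̄ / tracking error = -0.0780 / 1.3312 = -0.0586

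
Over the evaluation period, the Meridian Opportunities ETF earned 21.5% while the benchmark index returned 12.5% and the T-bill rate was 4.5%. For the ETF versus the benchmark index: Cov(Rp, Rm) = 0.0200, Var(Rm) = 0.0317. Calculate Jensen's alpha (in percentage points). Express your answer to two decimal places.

β = Cov / Var = 0.0200 / 0.0317 = 0.6309
E[R] = Rf + β(Rm − Rf) = 4.5% + 0.6309 × (12.5% − 4.5%) = 9.5472%
α = Rp − E[R] = 21.5% − 9.5472% = 11.9528

11.95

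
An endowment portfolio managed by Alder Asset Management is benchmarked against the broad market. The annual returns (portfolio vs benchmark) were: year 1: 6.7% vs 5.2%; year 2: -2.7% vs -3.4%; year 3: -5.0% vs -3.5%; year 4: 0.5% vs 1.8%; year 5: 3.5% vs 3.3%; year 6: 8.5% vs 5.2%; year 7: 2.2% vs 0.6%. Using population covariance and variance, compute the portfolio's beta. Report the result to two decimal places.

1.26

r̄p = 1.9571%,  r̄m = 1.3143%
Cov = Σ(rp − r̄p)(rm − r̄m) / 7 = 14.4978
Var(rm) = Σ(rm − r̄m)² / 7 = 11.4698
β = Cov / Var = 14.4978 / 11.4698 = 1.2640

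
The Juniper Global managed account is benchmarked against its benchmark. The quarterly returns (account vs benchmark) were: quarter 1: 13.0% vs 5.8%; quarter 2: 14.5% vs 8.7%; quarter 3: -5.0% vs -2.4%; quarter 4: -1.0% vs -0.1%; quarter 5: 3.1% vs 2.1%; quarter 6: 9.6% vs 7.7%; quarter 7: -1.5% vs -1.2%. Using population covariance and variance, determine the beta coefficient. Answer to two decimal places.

1.67

r̄p = 4.6714%,  r̄m = 2.9429%
Cov = Σ(rp − r̄p)(rm − r̄m) / 7 = 28.5212
Var(rm) = Σ(rm − r̄m)² / 7 = 17.0882
β = Cov / Var = 28.5212 / 17.0882 = 1.6691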